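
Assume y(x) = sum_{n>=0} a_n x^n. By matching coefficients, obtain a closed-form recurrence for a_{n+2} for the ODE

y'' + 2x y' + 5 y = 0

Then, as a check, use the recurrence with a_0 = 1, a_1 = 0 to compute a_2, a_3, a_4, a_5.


Substitute y = sum_n a_n x^n.
y''(x) has coefficient (n+2)(n+1) a_{n+2} at x^n;
2 x y'(x) has coefficient 2 n a_n at x^n (shift);
5 y(x) has coefficient 5 a_n at x^n.
Matching x^n: (n+2)(n+1) a_{n+2} + (2n + 5) a_n = 0.
Thus a_{n+2} = (-2n - 5) / ((n+1)(n+2)) * a_n.

Check with a_0 = 1, a_1 = 0 (apply the recurrence for n = 0, 1, 2, 3): a_0 = 1, a_1 = 0, a_2 = -5/2, a_3 = 0, a_4 = 15/8, a_5 = 0.

a_(n+2) = (-2n - 5) / ((n+1)(n+2)) * a_n; check: a_0 = 1, a_1 = 0, a_2 = -5/2, a_3 = 0, a_4 = 15/8, a_5 = 0


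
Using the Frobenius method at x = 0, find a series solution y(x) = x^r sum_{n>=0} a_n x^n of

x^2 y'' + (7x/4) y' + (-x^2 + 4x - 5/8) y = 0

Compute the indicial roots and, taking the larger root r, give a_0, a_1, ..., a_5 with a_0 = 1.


Write in Frobenius form y'' + (p(x)/x) y' + (q(x)/x^2) y = 0:
  p(x) = 7/4,  q(x) = -x^2 + 4x - 5/8.
Indicial equation: r(r-1) + (7/4) r + (-5/8) = 0 -> roots r_1 = 1/2, r_2 = -5/4.
Take r = r_1 = 1/2. Let y(x) = x^r sum_{n>=0} a_n x^n with a_0 = 1.
Substitute y = x^r sum a_n x^n and match x^{r+n}. The recurrence is
  D(n) a_n + 4 a_{n-1} - 1 a_{n-2} = 0,  where D(n) = (r+n)(r+n-1) + (7/4)(r+n) + (-5/8).
  a_n = [-4 a_{n-1} + 1 a_{n-2}] / D(n).
Since the indicial polynomial factors as (r - r_1)(r - r_2), D(n) = (r_1 + n - r_1)(r_1 + n - r_2) = n(n + 7/4).
Evaluating step by step (a_0 = 1):
  n = 1: D(1) = 1(1 + 7/4) = 11/4; numerator = -4(1) = -4; a_1 = (-4)/(11/4) = -16/11
  n = 2: D(2) = 2(2 + 7/4) = 15/2; numerator = -4(-16/11) + 1(1) = 75/11; a_2 = (75/11)/(15/2) = 10/11
  n = 3: D(3) = 3(3 + 7/4) = 57/4; numerator = -4(10/11) + 1(-16/11) = -56/11; a_3 = (-56/11)/(57/4) = -224/627
  n = 4: D(4) = 4(4 + 7/4) = 23; numerator = -4(-224/627) + 1(10/11) = 1466/627; a_4 = (1466/627)/(23) = 1466/14421
  n = 5: D(5) = 5(5 + 7/4) = 135/4; numerator = -4(1466/14421) + 1(-224/627) = -3672/4807; a_5 = (-3672/4807)/(135/4) = -544/24035

r = 1/2; a_0 = 1; a_1 = -16/11; a_2 = 10/11; a_3 = -224/627; a_4 = 1466/14421; a_5 = -544/24035


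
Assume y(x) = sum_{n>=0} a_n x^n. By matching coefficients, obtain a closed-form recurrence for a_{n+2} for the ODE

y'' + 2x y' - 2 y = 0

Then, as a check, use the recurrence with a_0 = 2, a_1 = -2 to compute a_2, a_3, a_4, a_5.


Substitute y = sum_n a_n x^n.
y''(x) has coefficient (n+2)(n+1) a_{n+2} at x^n;
2 x y'(x) has coefficient 2 n a_n at x^n (shift);
-2 y(x) has coefficient -2 a_n at x^n.
Matching x^n: (n+2)(n+1) a_{n+2} + (2n - 2) a_n = 0.
Thus a_{n+2} = (-2n + 2) / ((n+1)(n+2)) * a_n.

Check with a_0 = 2, a_1 = -2 (apply the recurrence for n = 0, 1, 2, 3): a_0 = 2, a_1 = -2, a_2 = 2, a_3 = 0, a_4 = -1/3, a_5 = 0.

a_(n+2) = (-2n + 2) / ((n+1)(n+2)) * a_n; check: a_0 = 2, a_1 = -2, a_2 = 2, a_3 = 0, a_4 = -1/3, a_5 = 0


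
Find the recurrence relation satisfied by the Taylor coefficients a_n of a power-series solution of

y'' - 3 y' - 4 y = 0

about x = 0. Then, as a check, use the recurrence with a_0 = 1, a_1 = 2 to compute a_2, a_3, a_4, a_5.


Substitute y = sum_n a_n x^n.
y''(x) has coefficient (n+2)(n+1) a_{n+2} at x^n;
-3 y'(x) has coefficient -3 (n+1) a_{n+1} at x^n;
-4 y(x) has coefficient -4 a_n at x^n.
Matching x^n: (n+2)(n+1) a_{n+2} - 3 (n+1) a_{n+1} - 4 a_n = 0.
Thus a_{n+2} = [3 (n+1) a_{n+1} + 4 a_n] / ((n+1)(n+2)).

Check with a_0 = 1, a_1 = 2 (apply the recurrence for n = 0, 1, 2, 3): a_0 = 1, a_1 = 2, a_2 = 5, a_3 = 19/3, a_4 = 77/12, a_5 = 307/60.

a_(n+2) = [3 (n+1) a_(n+1) + 4 a_n] / ((n+1)(n+2)); check: a_0 = 1, a_1 = 2, a_2 = 5, a_3 = 19/3, a_4 = 77/12, a_5 = 307/60


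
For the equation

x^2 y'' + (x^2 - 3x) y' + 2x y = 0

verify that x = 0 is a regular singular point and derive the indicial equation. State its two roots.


Divide by x^2 to reach normal form y'' + P_1(x) y' + P_2(x) y = 0 with P_1(x) = 1 - 3/x and P_2(x) = 2/x.
x = 0 is a singular point because the y'-coefficient 1 - 3/x has a pole at x = 0 and the y-coefficient 2/x has a pole at x = 0.
It is a regular singular point because x P_1(x) = p(x) = x - 3 and x^2 P_2(x) = q(x) = 2x are polynomials, hence analytic at x = 0.
p(0) = -3,  q(0) = 0.
Indicial equation: r(r-1) + p(0) r + q(0) = 0, i.e. r^2 + (p(0) - 1) r + q(0) = 0, i.e. r^2 - 4 r = 0.
Discriminant: (-4)^2 - 4(0) = 16, so r = (4 ± 4)/2.
Solving: r_1 = 4, r_2 = 0.

indicial: r^2 - 4 r = 0; roots r_1 = 4, r_2 = 0


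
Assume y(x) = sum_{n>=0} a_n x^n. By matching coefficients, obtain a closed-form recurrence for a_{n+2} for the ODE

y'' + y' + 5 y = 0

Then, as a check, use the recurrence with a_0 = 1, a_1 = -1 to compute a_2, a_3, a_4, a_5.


Substitute y = sum_n a_n x^n.
y''(x) has coefficient (n+2)(n+1) a_{n+2} at x^n;
y'(x) has coefficient (n+1) a_{n+1} at x^n;
5 y(x) has coefficient 5 a_n at x^n.
Matching x^n: (n+2)(n+1) a_{n+2} + (n+1) a_{n+1} + 5 a_n = 0.
Thus a_{n+2} = [-(n+1) a_{n+1} - 5 a_n] / ((n+1)(n+2)).

Check with a_0 = 1, a_1 = -1 (apply the recurrence for n = 0, 1, 2, 3): a_0 = 1, a_1 = -1, a_2 = -2, a_3 = 3/2, a_4 = 11/24, a_5 = -7/15.

a_(n+2) = [-(n+1) a_(n+1) - 5 a_n] / ((n+1)(n+2)); check: a_0 = 1, a_1 = -1, a_2 = -2, a_3 = 3/2, a_4 = 11/24, a_5 = -7/15


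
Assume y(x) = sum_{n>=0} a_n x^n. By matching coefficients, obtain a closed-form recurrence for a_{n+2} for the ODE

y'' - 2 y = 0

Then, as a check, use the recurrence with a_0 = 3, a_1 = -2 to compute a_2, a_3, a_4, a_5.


Substitute y = sum_n a_n x^n into y'' + (const) y = 0.
y''(x) = sum_{n>=0} (n+2)(n+1) a_{n+2} x^n.
The ODE becomes sum_n [(n+2)(n+1) a_{n+2} - 2 a_n] x^n = 0.
Setting each coefficient to zero gives the recurrence:
  (n+2)(n+1) a_{n+2} - 2 a_n = 0,
  a_{n+2} = 2 / ((n+1)(n+2)) a_n.

Check with a_0 = 3, a_1 = -2 (apply the recurrence for n = 0, 1, 2, 3): a_0 = 3, a_1 = -2, a_2 = 3, a_3 = -2/3, a_4 = 1/2, a_5 = -1/15.

a_{n+2} = 2/((n+1)(n+2)) * a_n; check: a_0 = 3, a_1 = -2, a_2 = 3, a_3 = -2/3, a_4 = 1/2, a_5 = -1/15


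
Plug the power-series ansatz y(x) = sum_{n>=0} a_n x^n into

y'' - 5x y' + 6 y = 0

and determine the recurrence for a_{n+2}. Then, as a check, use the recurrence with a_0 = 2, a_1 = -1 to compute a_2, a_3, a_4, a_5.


Substitute y = sum_n a_n x^n.
y''(x) has coefficient (n+2)(n+1) a_{n+2} at x^n;
-5 x y'(x) has coefficient -5 n a_n at x^n (shift);
6 y(x) has coefficient 6 a_n at x^n.
Matching x^n: (n+2)(n+1) a_{n+2} + (-5n + 6) a_n = 0.
Thus a_{n+2} = (5n - 6) / ((n+1)(n+2)) * a_n.

Check with a_0 = 2, a_1 = -1 (apply the recurrence for n = 0, 1, 2, 3): a_0 = 2, a_1 = -1, a_2 = -6, a_3 = 1/6, a_4 = -2, a_5 = 3/40.

a_(n+2) = (5n - 6) / ((n+1)(n+2)) * a_n; check: a_0 = 2, a_1 = -1, a_2 = -6, a_3 = 1/6, a_4 = -2, a_5 = 3/40


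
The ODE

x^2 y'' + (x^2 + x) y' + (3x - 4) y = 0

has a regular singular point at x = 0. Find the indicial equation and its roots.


Divide by x^2 to reach normal form y'' + P_1(x) y' + P_2(x) y = 0 with P_1(x) = 1 + 1/x and P_2(x) = 3/x - 4/x^2.
x = 0 is a singular point because the y'-coefficient 1 + 1/x has a pole at x = 0 and the y-coefficient 3/x - 4/x^2 has a pole at x = 0.
It is a regular singular point because x P_1(x) = p(x) = x + 1 and x^2 P_2(x) = q(x) = 3x - 4 are polynomials, hence analytic at x = 0.
p(0) = 1,  q(0) = -4.
Indicial equation: r(r-1) + p(0) r + q(0) = 0, i.e. r^2 + (p(0) - 1) r + q(0) = 0, i.e. r^2 - 4 = 0.
Discriminant: (0)^2 - 4(-4) = 16, so r = (0 ± 4)/2.
Solving: r_1 = 2, r_2 = -2.

indicial: r^2 - 4 = 0; roots r_1 = 2, r_2 = -2


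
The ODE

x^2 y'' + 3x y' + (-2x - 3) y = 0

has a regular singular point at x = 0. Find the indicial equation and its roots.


Divide by x^2 to reach normal form y'' + P_1(x) y' + P_2(x) y = 0 with P_1(x) = 3/x and P_2(x) = -2/x - 3/x^2.
x = 0 is a singular point because the y'-coefficient 3/x has a pole at x = 0 and the y-coefficient -2/x - 3/x^2 has a pole at x = 0.
It is a regular singular point because x P_1(x) = p(x) = 3 and x^2 P_2(x) = q(x) = -2x - 3 are polynomials, hence analytic at x = 0.
p(0) = 3,  q(0) = -3.
Indicial equation: r(r-1) + p(0) r + q(0) = 0, i.e. r^2 + (p(0) - 1) r + q(0) = 0, i.e. r^2 + 2 r - 3 = 0.
Discriminant: (2)^2 - 4(-3) = 16, so r = (-2 ± 4)/2.
Solving: r_1 = 1, r_2 = -3.

indicial: r^2 + 2 r - 3 = 0; roots r_1 = 1, r_2 = -3


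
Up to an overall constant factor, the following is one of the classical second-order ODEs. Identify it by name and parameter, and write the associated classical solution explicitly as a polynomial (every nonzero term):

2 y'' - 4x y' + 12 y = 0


All three coefficients share the factor 2; dividing through by 2 gives  y'' - 2x y' + 6 y = 0.
This matches the Hermite equation y'' - 2x y' + 2n y = 0 with 2n = 6, so n = 3; the polynomial solution is H_3(x).
With y = sum_k a_k x^k, matching x^k gives (k+2)(k+1) a_{k+2} = 2(k - n) a_k = 2(k - 3) a_k. The right side vanishes at k = 3, so the series with the parity of 3 terminates at degree 3.
Standard normalization: leading coefficient of H_n is 2^n, so a_3 = 2^3 = 8. Work downward with a_k = (k+1)(k+2) a_{k+2} / (2(k - n)):
  a_1 = (2)(3)(8) / (2(1 - 3)) = 48/(-4) = -12
Hence H_3(x) = 8 x^3 - 12 x.

H_3(x); series = 8 x^3 - 12 x


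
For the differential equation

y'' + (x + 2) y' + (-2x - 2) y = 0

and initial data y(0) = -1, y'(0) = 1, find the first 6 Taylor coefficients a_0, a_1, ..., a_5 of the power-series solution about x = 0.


Ansatz: y(x) = sum_{n>=0} a_n x^n, so y'(x) = sum_{n>=1} n a_n x^(n-1) and y''(x) = sum_{n>=2} n(n-1) a_n x^(n-2).
Substitute into P(x) y'' + Q(x) y' + R(x) y = 0 with P(x) = 1, Q(x) = x + 2, R(x) = -2x - 2, and match powers of x.
Initial conditions: a_0 = -1, a_1 = 1.
Setting the coefficient of each power of x to zero and solving order by order (substituting the coefficients already found):
  x^0: 2 a_2 + 2 a_1 - 2 a_0 = 0  ->  2 a_2 = -2 a_1 + 2 a_0 = -4  ->  a_2 = -2
  x^1: 6 a_3 + 4 a_2 - a_1 - 2 a_0 = 0  ->  6 a_3 = -4 a_2 + a_1 + 2 a_0 = 7  ->  a_3 = 7/6
  x^2: 12 a_4 + 6 a_3 - 2 a_1 = 0  ->  12 a_4 = -6 a_3 + 2 a_1 = -5  ->  a_4 = -5/12
  x^3: 20 a_5 + 8 a_4 + a_3 - 2 a_2 = 0  ->  20 a_5 = -8 a_4 - a_3 + 2 a_2 = -11/6  ->  a_5 = -11/120
Truncated series: y(x) = -1 + x - 2 x^2 + (7/6) x^3 - (5/12) x^4 - (11/120) x^5 + O(x^6).

a_0 = -1; a_1 = 1; a_2 = -2; a_3 = 7/6; a_4 = -5/12; a_5 = -11/120


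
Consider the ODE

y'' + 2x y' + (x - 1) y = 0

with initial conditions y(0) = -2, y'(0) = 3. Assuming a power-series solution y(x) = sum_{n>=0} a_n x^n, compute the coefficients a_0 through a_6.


Ansatz: y(x) = sum_{n>=0} a_n x^n, so y'(x) = sum_{n>=1} n a_n x^(n-1) and y''(x) = sum_{n>=2} n(n-1) a_n x^(n-2).
Substitute into P(x) y'' + Q(x) y' + R(x) y = 0 with P(x) = 1, Q(x) = 2x, R(x) = x - 1, and match powers of x.
Initial conditions: a_0 = -2, a_1 = 3.
Setting the coefficient of each power of x to zero and solving order by order (substituting the coefficients already found):
  x^0: 2 a_2 - a_0 = 0  ->  2 a_2 = a_0 = -2  ->  a_2 = -1
  x^1: 6 a_3 + a_1 + a_0 = 0  ->  6 a_3 = -a_1 - a_0 = -1  ->  a_3 = -1/6
  x^2: 12 a_4 + 3 a_2 + a_1 = 0  ->  12 a_4 = -3 a_2 - a_1 = 0  ->  a_4 = 0
  x^3: 20 a_5 + 5 a_3 + a_2 = 0  ->  20 a_5 = -5 a_3 - a_2 = 11/6  ->  a_5 = 11/120
  x^4: 30 a_6 + 7 a_4 + a_3 = 0  ->  30 a_6 = -7 a_4 - a_3 = 1/6  ->  a_6 = 1/180
Truncated series: y(x) = -2 + 3 x - x^2 - (1/6) x^3 + (11/120) x^5 + (1/180) x^6 + O(x^7).

a_0 = -2; a_1 = 3; a_2 = -1; a_3 = -1/6; a_4 = 0; a_5 = 11/120; a_6 = 1/180


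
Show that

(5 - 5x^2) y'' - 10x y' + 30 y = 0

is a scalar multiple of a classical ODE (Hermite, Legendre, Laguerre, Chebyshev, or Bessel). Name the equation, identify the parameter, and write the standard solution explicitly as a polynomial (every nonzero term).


All three coefficients share the factor 5; dividing through by 5 gives  (1 - x^2) y'' - 2x y' + 6 y = 0.
This matches the Legendre equation (1 - x^2) y'' - 2x y' + n(n+1) y = 0 (note the -2x y' term) with n(n+1) = 6, so n = 2; the polynomial solution is P_2(x).
With y = sum_k a_k x^k, matching x^k gives (k+2)(k+1) a_{k+2} = [k(k+1) - n(n+1)] a_k = (k - 2)(k + 3) a_k. The right side vanishes at k = 2, so the series with the parity of 2 terminates at degree 2.
Standard normalization (P_n(1) = 1): leading coefficient (2n)!/(2^n (n!)^2) = 24/(4*4) = 3/2, so a_2 = 3/2. Work downward with a_k = (k+1)(k+2) a_{k+2} / ((k - 2)(k + 3)):
  a_0 = (1)(2)(3/2) / ((0 - 2)(0 + 3)) = 3/(-6) = -1/2
Hence P_2(x) = 3 x^2/2 - 1/2.

P_2(x); series = 3 x^2/2 - 1/2


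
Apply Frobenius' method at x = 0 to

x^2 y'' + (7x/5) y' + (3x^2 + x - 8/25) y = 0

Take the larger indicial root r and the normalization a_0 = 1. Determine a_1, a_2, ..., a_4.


Write in Frobenius form y'' + (p(x)/x) y' + (q(x)/x^2) y = 0:
  p(x) = 7/5,  q(x) = 3x^2 + x - 8/25.
Indicial equation: r(r-1) + (7/5) r + (-8/25) = 0 -> roots r_1 = 2/5, r_2 = -4/5.
Take r = r_1 = 2/5. Let y(x) = x^r sum_{n>=0} a_n x^n with a_0 = 1.
Substitute y = x^r sum a_n x^n and match x^{r+n}. The recurrence is
  D(n) a_n + 1 a_{n-1} + 3 a_{n-2} = 0,  where D(n) = (r+n)(r+n-1) + (7/5)(r+n) + (-8/25).
  a_n = [-1 a_{n-1} - 3 a_{n-2}] / D(n).
Since the indicial polynomial factors as (r - r_1)(r - r_2), D(n) = (r_1 + n - r_1)(r_1 + n - r_2) = n(n + 6/5).
Evaluating step by step (a_0 = 1):
  n = 1: D(1) = 1(1 + 6/5) = 11/5; numerator = -1(1) = -1; a_1 = (-1)/(11/5) = -5/11
  n = 2: D(2) = 2(2 + 6/5) = 32/5; numerator = -1(-5/11) - 3(1) = -28/11; a_2 = (-28/11)/(32/5) = -35/88
  n = 3: D(3) = 3(3 + 6/5) = 63/5; numerator = -1(-35/88) - 3(-5/11) = 155/88; a_3 = (155/88)/(63/5) = 775/5544
  n = 4: D(4) = 4(4 + 6/5) = 104/5; numerator = -1(775/5544) - 3(-35/88) = 730/693; a_4 = (730/693)/(104/5) = 1825/36036

r = 2/5; a_0 = 1; a_1 = -5/11; a_2 = -35/88; a_3 = 775/5544; a_4 = 1825/36036


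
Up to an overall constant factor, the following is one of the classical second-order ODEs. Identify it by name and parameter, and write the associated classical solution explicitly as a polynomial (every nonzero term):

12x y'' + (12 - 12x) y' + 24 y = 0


All three coefficients share the factor 12; dividing through by 12 gives  x y'' + (1 - x) y' + 2 y = 0.
This matches the Laguerre equation x y'' + (1 - x) y' + n y = 0 with n = 2; the polynomial solution is L_2(x).
With y = sum_k a_k x^k, matching x^k gives (k+1)k a_{k+1} + (k+1) a_{k+1} - k a_k + n a_k = 0, i.e. (k+1)^2 a_{k+1} = (k - n) a_k = (k - 2) a_k. The right side vanishes at k = 2, so the series terminates at degree 2.
Standard normalization L_n(0) = 1 gives a_0 = 1. Work upward with a_{k+1} = (k - 2) a_k / (k+1)^2:
  a_1 = (0 - 2)(1) / 1^2 = -2/1 = -2
  a_2 = (1 - 2)(-2) / 2^2 = 2/4 = 1/2
Hence L_2(x) = x^2/2 - 2 x + 1.

L_2(x); series = x^2/2 - 2 x + 1


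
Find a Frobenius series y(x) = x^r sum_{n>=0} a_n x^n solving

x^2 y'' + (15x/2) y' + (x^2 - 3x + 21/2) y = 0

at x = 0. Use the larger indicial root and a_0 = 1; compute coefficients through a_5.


Write in Frobenius form y'' + (p(x)/x) y' + (q(x)/x^2) y = 0:
  p(x) = 15/2,  q(x) = x^2 - 3x + 21/2.
Indicial equation: r(r-1) + (15/2) r + (21/2) = 0 -> roots r_1 = -3, r_2 = -7/2.
Take r = r_1 = -3. Let y(x) = x^r sum_{n>=0} a_n x^n with a_0 = 1.
Substitute y = x^r sum a_n x^n and match x^{r+n}. The recurrence is
  D(n) a_n - 3 a_{n-1} + 1 a_{n-2} = 0,  where D(n) = (r+n)(r+n-1) + (15/2)(r+n) + (21/2).
  a_n = [3 a_{n-1} - 1 a_{n-2}] / D(n).
Since the indicial polynomial factors as (r - r_1)(r - r_2), D(n) = (r_1 + n - r_1)(r_1 + n - r_2) = n(n + 1/2).
Evaluating step by step (a_0 = 1):
  n = 1: D(1) = 1(1 + 1/2) = 3/2; numerator = 3(1) = 3; a_1 = (3)/(3/2) = 2
  n = 2: D(2) = 2(2 + 1/2) = 5; numerator = 3(2) - 1(1) = 5; a_2 = (5)/(5) = 1
  n = 3: D(3) = 3(3 + 1/2) = 21/2; numerator = 3(1) - 1(2) = 1; a_3 = (1)/(21/2) = 2/21
  n = 4: D(4) = 4(4 + 1/2) = 18; numerator = 3(2/21) - 1(1) = -5/7; a_4 = (-5/7)/(18) = -5/126
  n = 5: D(5) = 5(5 + 1/2) = 55/2; numerator = 3(-5/126) - 1(2/21) = -3/14; a_5 = (-3/14)/(55/2) = -3/385

r = -3; a_0 = 1; a_1 = 2; a_2 = 1; a_3 = 2/21; a_4 = -5/126; a_5 = -3/385


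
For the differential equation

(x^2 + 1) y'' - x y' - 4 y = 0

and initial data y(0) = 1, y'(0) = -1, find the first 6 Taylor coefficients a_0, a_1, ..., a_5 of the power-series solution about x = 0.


Ansatz: y(x) = sum_{n>=0} a_n x^n, so y'(x) = sum_{n>=1} n a_n x^(n-1) and y''(x) = sum_{n>=2} n(n-1) a_n x^(n-2).
Substitute into P(x) y'' + Q(x) y' + R(x) y = 0 with P(x) = x^2 + 1, Q(x) = -x, R(x) = -4, and match powers of x.
Initial conditions: a_0 = 1, a_1 = -1.
Setting the coefficient of each power of x to zero and solving order by order (substituting the coefficients already found):
  x^0: 2 a_2 - 4 a_0 = 0  ->  2 a_2 = 4 a_0 = 4  ->  a_2 = 2
  x^1: 6 a_3 - 5 a_1 = 0  ->  6 a_3 = 5 a_1 = -5  ->  a_3 = -5/6
  x^2: 12 a_4 - 4 a_2 = 0  ->  12 a_4 = 4 a_2 = 8  ->  a_4 = 2/3
  x^3: 20 a_5 - a_3 = 0  ->  20 a_5 = a_3 = -5/6  ->  a_5 = -1/24
Truncated series: y(x) = 1 - x + 2 x^2 - (5/6) x^3 + (2/3) x^4 - (1/24) x^5 + O(x^6).

a_0 = 1; a_1 = -1; a_2 = 2; a_3 = -5/6; a_4 = 2/3; a_5 = -1/24


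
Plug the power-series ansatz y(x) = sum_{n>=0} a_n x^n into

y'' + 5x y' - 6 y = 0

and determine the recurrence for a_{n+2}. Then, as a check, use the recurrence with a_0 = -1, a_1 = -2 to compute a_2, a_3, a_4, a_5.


Substitute y = sum_n a_n x^n.
y''(x) has coefficient (n+2)(n+1) a_{n+2} at x^n;
5 x y'(x) has coefficient 5 n a_n at x^n (shift);
-6 y(x) has coefficient -6 a_n at x^n.
Matching x^n: (n+2)(n+1) a_{n+2} + (5n - 6) a_n = 0.
Thus a_{n+2} = (-5n + 6) / ((n+1)(n+2)) * a_n.

Check with a_0 = -1, a_1 = -2 (apply the recurrence for n = 0, 1, 2, 3): a_0 = -1, a_1 = -2, a_2 = -3, a_3 = -1/3, a_4 = 1, a_5 = 3/20.

a_(n+2) = (-5n + 6) / ((n+1)(n+2)) * a_n; check: a_0 = -1, a_1 = -2, a_2 = -3, a_3 = -1/3, a_4 = 1, a_5 = 3/20


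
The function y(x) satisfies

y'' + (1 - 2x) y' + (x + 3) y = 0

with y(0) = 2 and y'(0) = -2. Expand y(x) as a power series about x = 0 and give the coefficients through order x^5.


Ansatz: y(x) = sum_{n>=0} a_n x^n, so y'(x) = sum_{n>=1} n a_n x^(n-1) and y''(x) = sum_{n>=2} n(n-1) a_n x^(n-2).
Substitute into P(x) y'' + Q(x) y' + R(x) y = 0 with P(x) = 1, Q(x) = 1 - 2x, R(x) = x + 3, and match powers of x.
Initial conditions: a_0 = 2, a_1 = -2.
Setting the coefficient of each power of x to zero and solving order by order (substituting the coefficients already found):
  x^0: 2 a_2 + a_1 + 3 a_0 = 0  ->  2 a_2 = -a_1 - 3 a_0 = -4  ->  a_2 = -2
  x^1: 6 a_3 + 2 a_2 + a_1 + a_0 = 0  ->  6 a_3 = -2 a_2 - a_1 - a_0 = 4  ->  a_3 = 2/3
  x^2: 12 a_4 + 3 a_3 - a_2 + a_1 = 0  ->  12 a_4 = -3 a_3 + a_2 - a_1 = -2  ->  a_4 = -1/6
  x^3: 20 a_5 + 4 a_4 - 3 a_3 + a_2 = 0  ->  20 a_5 = -4 a_4 + 3 a_3 - a_2 = 14/3  ->  a_5 = 7/30
Truncated series: y(x) = 2 - 2 x - 2 x^2 + (2/3) x^3 - (1/6) x^4 + (7/30) x^5 + O(x^6).

a_0 = 2; a_1 = -2; a_2 = -2; a_3 = 2/3; a_4 = -1/6; a_5 = 7/30


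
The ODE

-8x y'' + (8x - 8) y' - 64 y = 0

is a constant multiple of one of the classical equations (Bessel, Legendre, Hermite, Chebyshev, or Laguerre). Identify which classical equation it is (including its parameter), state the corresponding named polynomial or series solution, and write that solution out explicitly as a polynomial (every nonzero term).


All three coefficients share the factor -8; dividing through by -8 gives  x y'' + (1 - x) y' + 8 y = 0.
This matches the Laguerre equation x y'' + (1 - x) y' + n y = 0 with n = 8; the polynomial solution is L_8(x).
With y = sum_k a_k x^k, matching x^k gives (k+1)k a_{k+1} + (k+1) a_{k+1} - k a_k + n a_k = 0, i.e. (k+1)^2 a_{k+1} = (k - n) a_k = (k - 8) a_k. The right side vanishes at k = 8, so the series terminates at degree 8.
Standard normalization L_n(0) = 1 gives a_0 = 1. Work upward with a_{k+1} = (k - 8) a_k / (k+1)^2:
  a_1 = (0 - 8)(1) / 1^2 = -8/1 = -8
  a_2 = (1 - 8)(-8) / 2^2 = 56/4 = 14
  a_3 = (2 - 8)(14) / 3^2 = -84/9 = -28/3
  a_4 = (3 - 8)(-28/3) / 4^2 = (140/3)/16 = 35/12
  a_5 = (4 - 8)(35/12) / 5^2 = (-35/3)/25 = -7/15
  a_6 = (5 - 8)(-7/15) / 6^2 = (7/5)/36 = 7/180
  a_7 = (6 - 8)(7/180) / 7^2 = (-7/90)/49 = -1/630
  a_8 = (7 - 8)(-1/630) / 8^2 = (1/630)/64 = 1/40320
Hence L_8(x) = x^8/40320 - x^7/630 + 7 x^6/180 - 7 x^5/15 + 35 x^4/12 - 28 x^3/3 + 14 x^2 - 8 x + 1.

L_8(x); series = x^8/40320 - x^7/630 + 7 x^6/180 - 7 x^5/15 + 35 x^4/12 - 28 x^3/3 + 14 x^2 - 8 x + 1


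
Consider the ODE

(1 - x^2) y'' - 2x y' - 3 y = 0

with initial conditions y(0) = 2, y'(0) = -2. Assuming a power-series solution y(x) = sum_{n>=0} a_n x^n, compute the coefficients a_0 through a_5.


Ansatz: y(x) = sum_{n>=0} a_n x^n, so y'(x) = sum_{n>=1} n a_n x^(n-1) and y''(x) = sum_{n>=2} n(n-1) a_n x^(n-2).
Substitute into P(x) y'' + Q(x) y' + R(x) y = 0 with P(x) = 1 - x^2, Q(x) = -2x, R(x) = -3, and match powers of x.
Initial conditions: a_0 = 2, a_1 = -2.
Setting the coefficient of each power of x to zero and solving order by order (substituting the coefficients already found):
  x^0: 2 a_2 - 3 a_0 = 0  ->  2 a_2 = 3 a_0 = 6  ->  a_2 = 3
  x^1: 6 a_3 - 5 a_1 = 0  ->  6 a_3 = 5 a_1 = -10  ->  a_3 = -5/3
  x^2: 12 a_4 - 9 a_2 = 0  ->  12 a_4 = 9 a_2 = 27  ->  a_4 = 9/4
  x^3: 20 a_5 - 15 a_3 = 0  ->  20 a_5 = 15 a_3 = -25  ->  a_5 = -5/4
Truncated series: y(x) = 2 - 2 x + 3 x^2 - (5/3) x^3 + (9/4) x^4 - (5/4) x^5 + O(x^6).

a_0 = 2; a_1 = -2; a_2 = 3; a_3 = -5/3; a_4 = 9/4; a_5 = -5/4


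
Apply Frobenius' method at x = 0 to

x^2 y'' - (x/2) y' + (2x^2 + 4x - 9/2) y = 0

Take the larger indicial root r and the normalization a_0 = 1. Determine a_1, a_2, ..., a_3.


Write in Frobenius form y'' + (p(x)/x) y' + (q(x)/x^2) y = 0:
  p(x) = -1/2,  q(x) = 2x^2 + 4x - 9/2.
Indicial equation: r(r-1) + (-1/2) r + (-9/2) = 0 -> roots r_1 = 3, r_2 = -3/2.
Take r = r_1 = 3. Let y(x) = x^r sum_{n>=0} a_n x^n with a_0 = 1.
Substitute y = x^r sum a_n x^n and match x^{r+n}. The recurrence is
  D(n) a_n + 4 a_{n-1} + 2 a_{n-2} = 0,  where D(n) = (r+n)(r+n-1) + (-1/2)(r+n) + (-9/2).
  a_n = [-4 a_{n-1} - 2 a_{n-2}] / D(n).
Since the indicial polynomial factors as (r - r_1)(r - r_2), D(n) = (r_1 + n - r_1)(r_1 + n - r_2) = n(n + 9/2).
Evaluating step by step (a_0 = 1):
  n = 1: D(1) = 1(1 + 9/2) = 11/2; numerator = -4(1) = -4; a_1 = (-4)/(11/2) = -8/11
  n = 2: D(2) = 2(2 + 9/2) = 13; numerator = -4(-8/11) - 2(1) = 10/11; a_2 = (10/11)/(13) = 10/143
  n = 3: D(3) = 3(3 + 9/2) = 45/2; numerator = -4(10/143) - 2(-8/11) = 168/143; a_3 = (168/143)/(45/2) = 112/2145

r = 3; a_0 = 1; a_1 = -8/11; a_2 = 10/143; a_3 = 112/2145


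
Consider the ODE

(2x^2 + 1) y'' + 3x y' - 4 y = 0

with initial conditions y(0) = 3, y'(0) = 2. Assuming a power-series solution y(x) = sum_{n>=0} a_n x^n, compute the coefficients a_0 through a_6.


Ansatz: y(x) = sum_{n>=0} a_n x^n, so y'(x) = sum_{n>=1} n a_n x^(n-1) and y''(x) = sum_{n>=2} n(n-1) a_n x^(n-2).
Substitute into P(x) y'' + Q(x) y' + R(x) y = 0 with P(x) = 2x^2 + 1, Q(x) = 3x, R(x) = -4, and match powers of x.
Initial conditions: a_0 = 3, a_1 = 2.
Setting the coefficient of each power of x to zero and solving order by order (substituting the coefficients already found):
  x^0: 2 a_2 - 4 a_0 = 0  ->  2 a_2 = 4 a_0 = 12  ->  a_2 = 6
  x^1: 6 a_3 - a_1 = 0  ->  6 a_3 = a_1 = 2  ->  a_3 = 1/3
  x^2: 12 a_4 + 6 a_2 = 0  ->  12 a_4 = -6 a_2 = -36  ->  a_4 = -3
  x^3: 20 a_5 + 17 a_3 = 0  ->  20 a_5 = -17 a_3 = -17/3  ->  a_5 = -17/60
  x^4: 30 a_6 + 32 a_4 = 0  ->  30 a_6 = -32 a_4 = 96  ->  a_6 = 16/5
Truncated series: y(x) = 3 + 2 x + 6 x^2 + (1/3) x^3 - 3 x^4 - (17/60) x^5 + (16/5) x^6 + O(x^7).

a_0 = 3; a_1 = 2; a_2 = 6; a_3 = 1/3; a_4 = -3; a_5 = -17/60; a_6 = 16/5


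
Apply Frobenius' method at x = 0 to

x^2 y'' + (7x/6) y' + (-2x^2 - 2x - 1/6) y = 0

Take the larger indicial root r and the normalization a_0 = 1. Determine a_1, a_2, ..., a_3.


Write in Frobenius form y'' + (p(x)/x) y' + (q(x)/x^2) y = 0:
  p(x) = 7/6,  q(x) = -2x^2 - 2x - 1/6.
Indicial equation: r(r-1) + (7/6) r + (-1/6) = 0 -> roots r_1 = 1/3, r_2 = -1/2.
Take r = r_1 = 1/3. Let y(x) = x^r sum_{n>=0} a_n x^n with a_0 = 1.
Substitute y = x^r sum a_n x^n and match x^{r+n}. The recurrence is
  D(n) a_n - 2 a_{n-1} - 2 a_{n-2} = 0,  where D(n) = (r+n)(r+n-1) + (7/6)(r+n) + (-1/6).
  a_n = [2 a_{n-1} + 2 a_{n-2}] / D(n).
Since the indicial polynomial factors as (r - r_1)(r - r_2), D(n) = (r_1 + n - r_1)(r_1 + n - r_2) = n(n + 5/6).
Evaluating step by step (a_0 = 1):
  n = 1: D(1) = 1(1 + 5/6) = 11/6; numerator = 2(1) = 2; a_1 = (2)/(11/6) = 12/11
  n = 2: D(2) = 2(2 + 5/6) = 17/3; numerator = 2(12/11) + 2(1) = 46/11; a_2 = (46/11)/(17/3) = 138/187
  n = 3: D(3) = 3(3 + 5/6) = 23/2; numerator = 2(138/187) + 2(12/11) = 684/187; a_3 = (684/187)/(23/2) = 1368/4301

r = 1/3; a_0 = 1; a_1 = 12/11; a_2 = 138/187; a_3 = 1368/4301


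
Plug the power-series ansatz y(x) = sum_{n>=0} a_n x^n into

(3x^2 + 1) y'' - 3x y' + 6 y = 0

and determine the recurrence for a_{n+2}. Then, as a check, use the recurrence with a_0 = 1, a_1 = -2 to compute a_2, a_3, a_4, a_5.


Substitute y = sum_n a_n x^n.
(1 + 3 x^2) y'' contributes (n+2)(n+1) a_{n+2} + 3 n(n-1) a_n at x^n.
-3 x y'(x) contributes -3 n a_n at x^n.
6 y(x) contributes 6 a_n at x^n.
Matching x^n: (n+2)(n+1) a_{n+2} + (3 n(n-1) - 3 n + 6) a_n = 0.
Thus a_{n+2} = (-3 n(n-1) + 3 n - 6) / ((n+1)(n+2)) * a_n.

Check with a_0 = 1, a_1 = -2 (apply the recurrence for n = 0, 1, 2, 3): a_0 = 1, a_1 = -2, a_2 = -3, a_3 = 1, a_4 = 3/2, a_5 = -3/4.

a_(n+2) = (-3 n(n-1) + 3 n - 6) / ((n+1)(n+2)) * a_n; check: a_0 = 1, a_1 = -2, a_2 = -3, a_3 = 1, a_4 = 3/2, a_5 = -3/4


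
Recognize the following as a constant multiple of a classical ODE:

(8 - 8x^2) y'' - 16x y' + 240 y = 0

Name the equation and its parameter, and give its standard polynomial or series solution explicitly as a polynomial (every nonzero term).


All three coefficients share the factor 8; dividing through by 8 gives  (1 - x^2) y'' - 2x y' + 30 y = 0.
This matches the Legendre equation (1 - x^2) y'' - 2x y' + n(n+1) y = 0 (note the -2x y' term) with n(n+1) = 30, so n = 5; the polynomial solution is P_5(x).
With y = sum_k a_k x^k, matching x^k gives (k+2)(k+1) a_{k+2} = [k(k+1) - n(n+1)] a_k = (k - 5)(k + 6) a_k. The right side vanishes at k = 5, so the series with the parity of 5 terminates at degree 5.
Standard normalization (P_n(1) = 1): leading coefficient (2n)!/(2^n (n!)^2) = 3628800/(32*14400) = 63/8, so a_5 = 63/8. Work downward with a_k = (k+1)(k+2) a_{k+2} / ((k - 5)(k + 6)):
  a_3 = (4)(5)(63/8) / ((3 - 5)(3 + 6)) = (315/2)/(-18) = -35/4
  a_1 = (2)(3)(-35/4) / ((1 - 5)(1 + 6)) = (-105/2)/(-28) = 15/8
Hence P_5(x) = 63 x^5/8 - 35 x^3/4 + 15 x/8.

P_5(x); series = 63 x^5/8 - 35 x^3/4 + 15 x/8


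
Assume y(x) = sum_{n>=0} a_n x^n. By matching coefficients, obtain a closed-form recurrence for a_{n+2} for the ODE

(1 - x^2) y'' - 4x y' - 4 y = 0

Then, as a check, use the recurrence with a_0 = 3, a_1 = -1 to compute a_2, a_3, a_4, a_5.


Substitute y = sum_n a_n x^n.
(1 - 1 x^2) y'' contributes (n+2)(n+1) a_{n+2} - n(n-1) a_n at x^n.
-4 x y'(x) contributes -4 n a_n at x^n.
-4 y(x) contributes -4 a_n at x^n.
Matching x^n: (n+2)(n+1) a_{n+2} + (-n(n-1) - 4 n - 4) a_n = 0.
Thus a_{n+2} = (n(n-1) + 4 n + 4) / ((n+1)(n+2)) * a_n.

Check with a_0 = 3, a_1 = -1 (apply the recurrence for n = 0, 1, 2, 3): a_0 = 3, a_1 = -1, a_2 = 6, a_3 = -4/3, a_4 = 7, a_5 = -22/15.

a_(n+2) = (n(n-1) + 4 n + 4) / ((n+1)(n+2)) * a_n; check: a_0 = 3, a_1 = -1, a_2 = 6, a_3 = -4/3, a_4 = 7, a_5 = -22/15


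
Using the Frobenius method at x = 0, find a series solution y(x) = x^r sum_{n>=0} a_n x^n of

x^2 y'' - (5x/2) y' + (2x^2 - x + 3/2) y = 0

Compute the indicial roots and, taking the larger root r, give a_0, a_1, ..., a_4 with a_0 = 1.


Write in Frobenius form y'' + (p(x)/x) y' + (q(x)/x^2) y = 0:
  p(x) = -5/2,  q(x) = 2x^2 - x + 3/2.
Indicial equation: r(r-1) + (-5/2) r + (3/2) = 0 -> roots r_1 = 3, r_2 = 1/2.
Take r = r_1 = 3. Let y(x) = x^r sum_{n>=0} a_n x^n with a_0 = 1.
Substitute y = x^r sum a_n x^n and match x^{r+n}. The recurrence is
  D(n) a_n - 1 a_{n-1} + 2 a_{n-2} = 0,  where D(n) = (r+n)(r+n-1) + (-5/2)(r+n) + (3/2).
  a_n = [1 a_{n-1} - 2 a_{n-2}] / D(n).
Since the indicial polynomial factors as (r - r_1)(r - r_2), D(n) = (r_1 + n - r_1)(r_1 + n - r_2) = n(n + 5/2).
Evaluating step by step (a_0 = 1):
  n = 1: D(1) = 1(1 + 5/2) = 7/2; numerator = 1(1) = 1; a_1 = (1)/(7/2) = 2/7
  n = 2: D(2) = 2(2 + 5/2) = 9; numerator = 1(2/7) - 2(1) = -12/7; a_2 = (-12/7)/(9) = -4/21
  n = 3: D(3) = 3(3 + 5/2) = 33/2; numerator = 1(-4/21) - 2(2/7) = -16/21; a_3 = (-16/21)/(33/2) = -32/693
  n = 4: D(4) = 4(4 + 5/2) = 26; numerator = 1(-32/693) - 2(-4/21) = 232/693; a_4 = (232/693)/(26) = 116/9009

r = 3; a_0 = 1; a_1 = 2/7; a_2 = -4/21; a_3 = -32/693; a_4 = 116/9009


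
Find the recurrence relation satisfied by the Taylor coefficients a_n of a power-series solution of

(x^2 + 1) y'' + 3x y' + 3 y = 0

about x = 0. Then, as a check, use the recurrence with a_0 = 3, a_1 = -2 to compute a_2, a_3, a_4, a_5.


Substitute y = sum_n a_n x^n.
(1 + 1 x^2) y'' contributes (n+2)(n+1) a_{n+2} + n(n-1) a_n at x^n.
3 x y'(x) contributes 3 n a_n at x^n.
3 y(x) contributes 3 a_n at x^n.
Matching x^n: (n+2)(n+1) a_{n+2} + (n(n-1) + 3 n + 3) a_n = 0.
Thus a_{n+2} = (-n(n-1) - 3 n - 3) / ((n+1)(n+2)) * a_n.

Check with a_0 = 3, a_1 = -2 (apply the recurrence for n = 0, 1, 2, 3): a_0 = 3, a_1 = -2, a_2 = -9/2, a_3 = 2, a_4 = 33/8, a_5 = -9/5.

a_(n+2) = (-n(n-1) - 3 n - 3) / ((n+1)(n+2)) * a_n; check: a_0 = 3, a_1 = -2, a_2 = -9/2, a_3 = 2, a_4 = 33/8, a_5 = -9/5


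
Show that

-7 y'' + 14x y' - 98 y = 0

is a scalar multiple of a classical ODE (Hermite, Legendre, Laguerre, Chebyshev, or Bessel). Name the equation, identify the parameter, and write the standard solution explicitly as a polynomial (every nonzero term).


All three coefficients share the factor -7; dividing through by -7 gives  y'' - 2x y' + 14 y = 0.
This matches the Hermite equation y'' - 2x y' + 2n y = 0 with 2n = 14, so n = 7; the polynomial solution is H_7(x).
With y = sum_k a_k x^k, matching x^k gives (k+2)(k+1) a_{k+2} = 2(k - n) a_k = 2(k - 7) a_k. The right side vanishes at k = 7, so the series with the parity of 7 terminates at degree 7.
Standard normalization: leading coefficient of H_n is 2^n, so a_7 = 2^7 = 128. Work downward with a_k = (k+1)(k+2) a_{k+2} / (2(k - n)):
  a_5 = (6)(7)(128) / (2(5 - 7)) = 5376/(-4) = -1344
  a_3 = (4)(5)(-1344) / (2(3 - 7)) = -26880/(-8) = 3360
  a_1 = (2)(3)(3360) / (2(1 - 7)) = 20160/(-12) = -1680
Hence H_7(x) = 128 x^7 - 1344 x^5 + 3360 x^3 - 1680 x.

H_7(x); series = 128 x^7 - 1344 x^5 + 3360 x^3 - 1680 x


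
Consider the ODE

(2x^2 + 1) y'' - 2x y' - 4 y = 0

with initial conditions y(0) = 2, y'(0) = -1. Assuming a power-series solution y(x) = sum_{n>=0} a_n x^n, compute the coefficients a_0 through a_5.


Ansatz: y(x) = sum_{n>=0} a_n x^n, so y'(x) = sum_{n>=1} n a_n x^(n-1) and y''(x) = sum_{n>=2} n(n-1) a_n x^(n-2).
Substitute into P(x) y'' + Q(x) y' + R(x) y = 0 with P(x) = 2x^2 + 1, Q(x) = -2x, R(x) = -4, and match powers of x.
Initial conditions: a_0 = 2, a_1 = -1.
Setting the coefficient of each power of x to zero and solving order by order (substituting the coefficients already found):
  x^0: 2 a_2 - 4 a_0 = 0  ->  2 a_2 = 4 a_0 = 8  ->  a_2 = 4
  x^1: 6 a_3 - 6 a_1 = 0  ->  6 a_3 = 6 a_1 = -6  ->  a_3 = -1
  x^2: 12 a_4 - 4 a_2 = 0  ->  12 a_4 = 4 a_2 = 16  ->  a_4 = 4/3
  x^3: 20 a_5 + 2 a_3 = 0  ->  20 a_5 = -2 a_3 = 2  ->  a_5 = 1/10
Truncated series: y(x) = 2 - x + 4 x^2 - x^3 + (4/3) x^4 + (1/10) x^5 + O(x^6).

a_0 = 2; a_1 = -1; a_2 = 4; a_3 = -1; a_4 = 4/3; a_5 = 1/10


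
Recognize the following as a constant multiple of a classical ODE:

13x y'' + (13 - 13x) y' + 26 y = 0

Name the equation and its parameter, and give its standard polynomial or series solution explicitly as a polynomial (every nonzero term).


All three coefficients share the factor 13; dividing through by 13 gives  x y'' + (1 - x) y' + 2 y = 0.
This matches the Laguerre equation x y'' + (1 - x) y' + n y = 0 with n = 2; the polynomial solution is L_2(x).
With y = sum_k a_k x^k, matching x^k gives (k+1)k a_{k+1} + (k+1) a_{k+1} - k a_k + n a_k = 0, i.e. (k+1)^2 a_{k+1} = (k - n) a_k = (k - 2) a_k. The right side vanishes at k = 2, so the series terminates at degree 2.
Standard normalization L_n(0) = 1 gives a_0 = 1. Work upward with a_{k+1} = (k - 2) a_k / (k+1)^2:
  a_1 = (0 - 2)(1) / 1^2 = -2/1 = -2
  a_2 = (1 - 2)(-2) / 2^2 = 2/4 = 1/2
Hence L_2(x) = x^2/2 - 2 x + 1.

L_2(x); series = x^2/2 - 2 x + 1


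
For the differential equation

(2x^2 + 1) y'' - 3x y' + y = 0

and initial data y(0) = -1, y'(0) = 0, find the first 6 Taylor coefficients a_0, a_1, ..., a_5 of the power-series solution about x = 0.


Ansatz: y(x) = sum_{n>=0} a_n x^n, so y'(x) = sum_{n>=1} n a_n x^(n-1) and y''(x) = sum_{n>=2} n(n-1) a_n x^(n-2).
Substitute into P(x) y'' + Q(x) y' + R(x) y = 0 with P(x) = 2x^2 + 1, Q(x) = -3x, R(x) = 1, and match powers of x.
Initial conditions: a_0 = -1, a_1 = 0.
Setting the coefficient of each power of x to zero and solving order by order (substituting the coefficients already found):
  x^0: 2 a_2 + a_0 = 0  ->  2 a_2 = -a_0 = 1  ->  a_2 = 1/2
  x^1: 6 a_3 - 2 a_1 = 0  ->  6 a_3 = 2 a_1 = 0  ->  a_3 = 0
  x^2: 12 a_4 - a_2 = 0  ->  12 a_4 = a_2 = 1/2  ->  a_4 = 1/24
  x^3: 20 a_5 + 4 a_3 = 0  ->  20 a_5 = -4 a_3 = 0  ->  a_5 = 0
Truncated series: y(x) = -1 + (1/2) x^2 + (1/24) x^4 + O(x^6).

a_0 = -1; a_1 = 0; a_2 = 1/2; a_3 = 0; a_4 = 1/24; a_5 = 0


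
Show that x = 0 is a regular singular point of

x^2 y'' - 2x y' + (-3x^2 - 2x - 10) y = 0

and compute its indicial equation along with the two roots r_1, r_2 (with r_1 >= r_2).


Divide by x^2 to reach normal form y'' + P_1(x) y' + P_2(x) y = 0 with P_1(x) = -2/x and P_2(x) = -3 - 2/x - 10/x^2.
x = 0 is a singular point because the y'-coefficient -2/x has a pole at x = 0 and the y-coefficient -3 - 2/x - 10/x^2 has a pole at x = 0.
It is a regular singular point because x P_1(x) = p(x) = -2 and x^2 P_2(x) = q(x) = -3x^2 - 2x - 10 are polynomials, hence analytic at x = 0.
p(0) = -2,  q(0) = -10.
Indicial equation: r(r-1) + p(0) r + q(0) = 0, i.e. r^2 + (p(0) - 1) r + q(0) = 0, i.e. r^2 - 3 r - 10 = 0.
Discriminant: (-3)^2 - 4(-10) = 49, so r = (3 ± 7)/2.
Solving: r_1 = 5, r_2 = -2.

indicial: r^2 - 3 r - 10 = 0; roots r_1 = 5, r_2 = -2


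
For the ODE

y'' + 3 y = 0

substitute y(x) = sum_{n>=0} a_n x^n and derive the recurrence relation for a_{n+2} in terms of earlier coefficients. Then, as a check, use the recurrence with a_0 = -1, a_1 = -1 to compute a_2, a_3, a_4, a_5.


Substitute y = sum_n a_n x^n into y'' + (const) y = 0.
y''(x) = sum_{n>=0} (n+2)(n+1) a_{n+2} x^n.
The ODE becomes sum_n [(n+2)(n+1) a_{n+2} + 3 a_n] x^n = 0.
Setting each coefficient to zero gives the recurrence:
  (n+2)(n+1) a_{n+2} + 3 a_n = 0,
  a_{n+2} = -3 / ((n+1)(n+2)) a_n.

Check with a_0 = -1, a_1 = -1 (apply the recurrence for n = 0, 1, 2, 3): a_0 = -1, a_1 = -1, a_2 = 3/2, a_3 = 1/2, a_4 = -3/8, a_5 = -3/40.

a_{n+2} = -3/((n+1)(n+2)) * a_n; check: a_0 = -1, a_1 = -1, a_2 = 3/2, a_3 = 1/2, a_4 = -3/8, a_5 = -3/40


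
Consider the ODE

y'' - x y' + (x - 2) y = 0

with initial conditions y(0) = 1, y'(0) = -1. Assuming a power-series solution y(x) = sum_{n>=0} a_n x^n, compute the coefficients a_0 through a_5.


Ansatz: y(x) = sum_{n>=0} a_n x^n, so y'(x) = sum_{n>=1} n a_n x^(n-1) and y''(x) = sum_{n>=2} n(n-1) a_n x^(n-2).
Substitute into P(x) y'' + Q(x) y' + R(x) y = 0 with P(x) = 1, Q(x) = -x, R(x) = x - 2, and match powers of x.
Initial conditions: a_0 = 1, a_1 = -1.
Setting the coefficient of each power of x to zero and solving order by order (substituting the coefficients already found):
  x^0: 2 a_2 - 2 a_0 = 0  ->  2 a_2 = 2 a_0 = 2  ->  a_2 = 1
  x^1: 6 a_3 - 3 a_1 + a_0 = 0  ->  6 a_3 = 3 a_1 - a_0 = -4  ->  a_3 = -2/3
  x^2: 12 a_4 - 4 a_2 + a_1 = 0  ->  12 a_4 = 4 a_2 - a_1 = 5  ->  a_4 = 5/12
  x^3: 20 a_5 - 5 a_3 + a_2 = 0  ->  20 a_5 = 5 a_3 - a_2 = -13/3  ->  a_5 = -13/60
Truncated series: y(x) = 1 - x + x^2 - (2/3) x^3 + (5/12) x^4 - (13/60) x^5 + O(x^6).

a_0 = 1; a_1 = -1; a_2 = 1; a_3 = -2/3; a_4 = 5/12; a_5 = -13/60


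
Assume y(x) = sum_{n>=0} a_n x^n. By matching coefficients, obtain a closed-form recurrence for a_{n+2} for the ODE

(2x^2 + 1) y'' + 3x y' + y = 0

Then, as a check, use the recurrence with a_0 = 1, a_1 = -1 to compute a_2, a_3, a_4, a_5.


Substitute y = sum_n a_n x^n.
(1 + 2 x^2) y'' contributes (n+2)(n+1) a_{n+2} + 2 n(n-1) a_n at x^n.
3 x y'(x) contributes 3 n a_n at x^n.
y(x) contributes 1 a_n at x^n.
Matching x^n: (n+2)(n+1) a_{n+2} + (2 n(n-1) + 3 n + 1) a_n = 0.
Thus a_{n+2} = (-2 n(n-1) - 3 n - 1) / ((n+1)(n+2)) * a_n.

Check with a_0 = 1, a_1 = -1 (apply the recurrence for n = 0, 1, 2, 3): a_0 = 1, a_1 = -1, a_2 = -1/2, a_3 = 2/3, a_4 = 11/24, a_5 = -11/15.

a_(n+2) = (-2 n(n-1) - 3 n - 1) / ((n+1)(n+2)) * a_n; check: a_0 = 1, a_1 = -1, a_2 = -1/2, a_3 = 2/3, a_4 = 11/24, a_5 = -11/15


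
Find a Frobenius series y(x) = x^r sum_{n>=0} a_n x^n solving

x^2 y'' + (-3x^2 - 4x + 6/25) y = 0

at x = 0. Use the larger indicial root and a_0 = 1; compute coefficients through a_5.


Write in Frobenius form y'' + (p(x)/x) y' + (q(x)/x^2) y = 0:
  p(x) = 0,  q(x) = -3x^2 - 4x + 6/25.
Indicial equation: r(r-1) + (0) r + (6/25) = 0 -> roots r_1 = 3/5, r_2 = 2/5.
Take r = r_1 = 3/5. Let y(x) = x^r sum_{n>=0} a_n x^n with a_0 = 1.
Substitute y = x^r sum a_n x^n and match x^{r+n}. The recurrence is
  D(n) a_n - 4 a_{n-1} - 3 a_{n-2} = 0,  where D(n) = (r+n)(r+n-1) + (0)(r+n) + (6/25).
  a_n = [4 a_{n-1} + 3 a_{n-2}] / D(n).
Since the indicial polynomial factors as (r - r_1)(r - r_2), D(n) = (r_1 + n - r_1)(r_1 + n - r_2) = n(n + 1/5).
Evaluating step by step (a_0 = 1):
  n = 1: D(1) = 1(1 + 1/5) = 6/5; numerator = 4(1) = 4; a_1 = (4)/(6/5) = 10/3
  n = 2: D(2) = 2(2 + 1/5) = 22/5; numerator = 4(10/3) + 3(1) = 49/3; a_2 = (49/3)/(22/5) = 245/66
  n = 3: D(3) = 3(3 + 1/5) = 48/5; numerator = 4(245/66) + 3(10/3) = 820/33; a_3 = (820/33)/(48/5) = 1025/396
  n = 4: D(4) = 4(4 + 1/5) = 84/5; numerator = 4(1025/396) + 3(245/66) = 4255/198; a_4 = (4255/198)/(84/5) = 21275/16632
  n = 5: D(5) = 5(5 + 1/5) = 26; numerator = 4(21275/16632) + 3(1025/396) = 107125/8316; a_5 = (107125/8316)/(26) = 107125/216216

r = 3/5; a_0 = 1; a_1 = 10/3; a_2 = 245/66; a_3 = 1025/396; a_4 = 21275/16632; a_5 = 107125/216216


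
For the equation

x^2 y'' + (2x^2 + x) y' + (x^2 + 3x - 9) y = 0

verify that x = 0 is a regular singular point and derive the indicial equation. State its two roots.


Divide by x^2 to reach normal form y'' + P_1(x) y' + P_2(x) y = 0 with P_1(x) = 2 + 1/x and P_2(x) = 1 + 3/x - 9/x^2.
x = 0 is a singular point because the y'-coefficient 2 + 1/x has a pole at x = 0 and the y-coefficient 1 + 3/x - 9/x^2 has a pole at x = 0.
It is a regular singular point because x P_1(x) = p(x) = 2x + 1 and x^2 P_2(x) = q(x) = x^2 + 3x - 9 are polynomials, hence analytic at x = 0.
p(0) = 1,  q(0) = -9.
Indicial equation: r(r-1) + p(0) r + q(0) = 0, i.e. r^2 + (p(0) - 1) r + q(0) = 0, i.e. r^2 - 9 = 0.
Discriminant: (0)^2 - 4(-9) = 36, so r = (0 ± 6)/2.
Solving: r_1 = 3, r_2 = -3.

indicial: r^2 - 9 = 0; roots r_1 = 3, r_2 = -3


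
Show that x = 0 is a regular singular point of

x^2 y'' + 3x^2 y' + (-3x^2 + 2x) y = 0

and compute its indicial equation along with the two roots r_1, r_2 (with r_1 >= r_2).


Divide by x^2 to reach normal form y'' + P_1(x) y' + P_2(x) y = 0 with P_1(x) = 3 and P_2(x) = -3 + 2/x.
x = 0 is a singular point because the y-coefficient -3 + 2/x has a pole at x = 0.
It is a regular singular point because x P_1(x) = p(x) = 3x and x^2 P_2(x) = q(x) = -3x^2 + 2x are polynomials, hence analytic at x = 0.
p(0) = 0,  q(0) = 0.
Indicial equation: r(r-1) + p(0) r + q(0) = 0, i.e. r^2 + (p(0) - 1) r + q(0) = 0, i.e. r^2 - 1 r = 0.
Discriminant: (-1)^2 - 4(0) = 1, so r = (1 ± 1)/2.
Solving: r_1 = 1, r_2 = 0.

indicial: r^2 - 1 r = 0; roots r_1 = 1, r_2 = 0


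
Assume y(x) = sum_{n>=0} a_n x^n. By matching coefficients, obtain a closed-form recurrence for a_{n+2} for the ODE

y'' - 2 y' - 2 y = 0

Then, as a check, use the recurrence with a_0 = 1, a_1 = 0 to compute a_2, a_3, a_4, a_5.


Substitute y = sum_n a_n x^n.
y''(x) has coefficient (n+2)(n+1) a_{n+2} at x^n;
-2 y'(x) has coefficient -2 (n+1) a_{n+1} at x^n;
-2 y(x) has coefficient -2 a_n at x^n.
Matching x^n: (n+2)(n+1) a_{n+2} - 2 (n+1) a_{n+1} - 2 a_n = 0.
Thus a_{n+2} = [2 (n+1) a_{n+1} + 2 a_n] / ((n+1)(n+2)).

Check with a_0 = 1, a_1 = 0 (apply the recurrence for n = 0, 1, 2, 3): a_0 = 1, a_1 = 0, a_2 = 1, a_3 = 2/3, a_4 = 1/2, a_5 = 4/15.

a_(n+2) = [2 (n+1) a_(n+1) + 2 a_n] / ((n+1)(n+2)); check: a_0 = 1, a_1 = 0, a_2 = 1, a_3 = 2/3, a_4 = 1/2, a_5 = 4/15
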